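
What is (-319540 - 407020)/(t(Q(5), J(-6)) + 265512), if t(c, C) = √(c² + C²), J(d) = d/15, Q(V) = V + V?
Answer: -602844996000/220301943887 + 908200*√626/220301943887 ≈ -2.7363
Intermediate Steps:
Q(V) = 2*V
J(d) = d/15 (J(d) = d*(1/15) = d/15)
t(c, C) = √(C² + c²)
(-319540 - 407020)/(t(Q(5), J(-6)) + 265512) = (-319540 - 407020)/(√(((1/15)*(-6))² + (2*5)²) + 265512) = -726560/(√((-⅖)² + 10²) + 265512) = -726560/(√(4/25 + 100) + 265512) = -726560/(√(2504/25) + 265512) = -726560/(2*√626/5 + 265512) = -726560/(265512 + 2*√626/5)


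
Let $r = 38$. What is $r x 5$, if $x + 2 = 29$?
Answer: $5130$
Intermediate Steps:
$x = 27$ ($x = -2 + 29 = 27$)
$r x 5 = 38 \cdot 27 \cdot 5 = 1026 \cdot 5 = 5130$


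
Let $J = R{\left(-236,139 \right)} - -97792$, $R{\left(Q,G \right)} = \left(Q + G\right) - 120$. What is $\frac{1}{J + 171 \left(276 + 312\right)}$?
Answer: $\frac{1}{198123} \approx 5.0474 \cdot 10^{-6}$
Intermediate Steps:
$R{\left(Q,G \right)} = -120 + G + Q$ ($R{\left(Q,G \right)} = \left(G + Q\right) - 120 = -120 + G + Q$)
$J = 97575$ ($J = \left(-120 + 139 - 236\right) - -97792 = -217 + 97792 = 97575$)
$\frac{1}{J + 171 \left(276 + 312\right)} = \frac{1}{97575 + 171 \left(276 + 312\right)} = \frac{1}{97575 + 171 \cdot 588} = \frac{1}{97575 + 100548} = \frac{1}{198123}$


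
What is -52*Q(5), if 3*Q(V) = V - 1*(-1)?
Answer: -104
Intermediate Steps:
Q(V) = 1/3 + V/3 (Q(V) = (V - 1*(-1))/3 = (V + 1)/3 = (1 + V)/3 = 1/3 + V/3)
-52*Q(5) = -52*(1/3 + (1/3)*5) = -52*(1/3 + 5/3) = -52*2 = -104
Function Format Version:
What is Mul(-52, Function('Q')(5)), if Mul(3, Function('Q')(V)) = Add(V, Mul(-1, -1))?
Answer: -104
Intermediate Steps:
Function('Q')(V) = Add(Rational(1, 3), Mul(Rational(1, 3), V)) (Function('Q')(V) = Mul(Rational(1, 3), Add(V, Mul(-1, -1))) = Mul(Rational(1, 3), Add(V, 1)) = Mul(Rational(1, 3), Add(1, V)) = Add(Rational(1, 3), Mul(Rational(1, 3), V)))
Mul(-52, Function('Q')(5)) = Mul(-52, Add(Rational(1, 3), Mul(Rational(1, 3), 5))) = Mul(-52, Add(Rational(1, 3), Rational(5, 3))) = Mul(-52, 2) = -104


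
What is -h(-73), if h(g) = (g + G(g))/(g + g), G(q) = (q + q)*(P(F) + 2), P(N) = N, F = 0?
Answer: -5/2 ≈ -2.5000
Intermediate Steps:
G(q) = 4*q (G(q) = (q + q)*(0 + 2) = (2*q)*2 = 4*q)
h(g) = 5/2 (h(g) = (g + 4*g)/(g + g) = (5*g)/((2*g)) = (5*g)*(1/(2*g)) = 5/2)
-h(-73) = -1*5/2 = -5/2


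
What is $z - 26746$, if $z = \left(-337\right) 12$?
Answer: $-30790$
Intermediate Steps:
$z = -4044$
$z - 26746 = -4044 - 26746 = -30790$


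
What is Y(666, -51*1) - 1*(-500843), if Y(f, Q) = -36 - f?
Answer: 500141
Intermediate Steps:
Y(666, -51*1) - 1*(-500843) = (-36 - 1*666) - 1*(-500843) = (-36 - 666) + 500843 = -702 + 500843 = 500141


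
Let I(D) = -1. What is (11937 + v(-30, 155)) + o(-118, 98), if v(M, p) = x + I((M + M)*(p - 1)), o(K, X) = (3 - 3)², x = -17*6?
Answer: 11834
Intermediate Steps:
x = -102
o(K, X) = 0 (o(K, X) = 0² = 0)
v(M, p) = -103 (v(M, p) = -102 - 1 = -103)
(11937 + v(-30, 155)) + o(-118, 98) = (11937 - 103) + 0 = 11834 + 0 = 11834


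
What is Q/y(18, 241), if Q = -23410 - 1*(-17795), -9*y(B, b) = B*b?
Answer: 5615/482 ≈ 11.649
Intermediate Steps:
y(B, b) = -B*b/9
Q = -5615 (Q = -23410 + 17795 = -5615)
Q/y(18, 241) = -5615/((-1/9*18*241)) = -5615/(-482) = -5615*(-1/482) = 5615/482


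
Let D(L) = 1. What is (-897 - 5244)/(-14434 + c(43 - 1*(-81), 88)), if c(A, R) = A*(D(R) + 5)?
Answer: 6141/13690 ≈ 0.44858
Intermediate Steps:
c(A, R) = 6*A (c(A, R) = A*(1 + 5) = A*6 = 6*A)
(-897 - 5244)/(-14434 + c(43 - 1*(-81), 88)) = (-897 - 5244)/(-14434 + 6*(43 - 1*(-81))) = -6141/(-14434 + 6*(43 + 81)) = -6141/(-14434 + 6*124) = -6141/(-14434 + 744) = -6141/(-13690) = -6141*(-1/13690) = 6141/13690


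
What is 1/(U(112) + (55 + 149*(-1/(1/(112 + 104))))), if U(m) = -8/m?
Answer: -14/449807 ≈ -3.1124e-5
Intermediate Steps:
1/(U(112) + (55 + 149*(-1/(1/(112 + 104))))) = 1/(-8/112 + (55 + 149*(-1/(1/(112 + 104))))) = 1/(-8*1/112 + (55 + 149*(-1/(1/216)))) = 1/(-1/14 + (55 + 149*(-1/1/216))) = 1/(-1/14 + (55 + 149*(-1*216))) = 1/(-1/14 + (55 + 149*(-216))) = 1/(-1/14 + (55 - 32184)) = 1/(-1/14 - 32129) = 1/(-449807/14) = -14/449807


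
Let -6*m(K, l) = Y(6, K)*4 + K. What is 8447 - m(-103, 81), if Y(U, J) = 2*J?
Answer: 16585/2 ≈ 8292.5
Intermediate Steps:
m(K, l) = -3*K/2 (m(K, l) = -((2*K)*4 + K)/6 = -(8*K + K)/6 = -3*K/2)
8447 - m(-103, 81) = 8447 - (-3)*(-103)/2 = 8447 - 1*309/2 = 8447 - 309/2 = 16585/2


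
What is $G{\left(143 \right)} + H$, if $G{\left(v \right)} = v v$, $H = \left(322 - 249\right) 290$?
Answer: $41619$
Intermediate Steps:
$H = 21170$ ($H = 73 \cdot 290 = 21170$)
$G{\left(v \right)} = v^{2}$
$G{\left(143 \right)} + H = 143^{2} + 21170 = 20449 + 21170 = 41619$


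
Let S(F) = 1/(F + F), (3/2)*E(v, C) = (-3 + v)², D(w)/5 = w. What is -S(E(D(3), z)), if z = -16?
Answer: -1/192 ≈ -0.0052083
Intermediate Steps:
D(w) = 5*w
E(v, C) = 2*(-3 + v)²/3
S(F) = 1/(2*F)
-S(E(D(3), z)) = -1/(2*(2*(-3 + 5*3)²/3)) = -1/(2*(2*(-3 + 15)²/3)) = -1/(2*((⅔)*12²)) = -1/(2*((⅔)*144)) = -1/(2*96) = -1*1/192 = -1/192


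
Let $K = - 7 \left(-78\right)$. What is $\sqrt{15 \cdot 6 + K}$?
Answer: $2 \sqrt{159} \approx 25.219$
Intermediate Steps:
$K = 546$ ($K = \left(-1\right) \left(-546\right) = 546$)
$\sqrt{15 \cdot 6 + K} = \sqrt{15 \cdot 6 + 546} = \sqrt{90 + 546} = \sqrt{636} = 2 \sqrt{159}$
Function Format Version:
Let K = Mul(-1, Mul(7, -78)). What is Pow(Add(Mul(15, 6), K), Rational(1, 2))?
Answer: Mul(2, Pow(159, Rational(1, 2))) ≈ 25.219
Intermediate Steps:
K = 546 (K = Mul(-1, -546) = 546)
Pow(Add(Mul(15, 6), K), Rational(1, 2)) = Pow(Add(Mul(15, 6), 546), Rational(1, 2)) = Pow(Add(90, 546), Rational(1, 2)) = Pow(636, Rational(1, 2)) = Mul(2, Pow(159, Rational(1, 2)))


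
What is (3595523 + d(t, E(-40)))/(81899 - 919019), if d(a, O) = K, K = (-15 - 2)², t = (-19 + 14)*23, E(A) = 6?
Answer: -299651/69760 ≈ -4.2955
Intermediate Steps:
t = -115 (t = -5*23 = -115)
K = 289 (K = (-17)² = 289)
d(a, O) = 289
(3595523 + d(t, E(-40)))/(81899 - 919019) = (3595523 + 289)/(81899 - 919019) = 3595812/(-837120) = 3595812*(-1/837120) = -299651/69760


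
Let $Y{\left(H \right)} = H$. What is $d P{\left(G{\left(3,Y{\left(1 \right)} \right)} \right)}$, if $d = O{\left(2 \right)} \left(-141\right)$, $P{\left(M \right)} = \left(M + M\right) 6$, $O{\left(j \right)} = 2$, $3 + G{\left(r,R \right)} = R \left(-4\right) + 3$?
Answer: $13536$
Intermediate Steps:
$G{\left(r,R \right)} = - 4 R$ ($G{\left(r,R \right)} = -3 + \left(R \left(-4\right) + 3\right) = -3 - \left(-3 + 4 R\right) = - 4 R$)
$P{\left(M \right)} = 12 M$ ($P{\left(M \right)} = 2 M 6 = 12 M$)
$d = -282$ ($d = 2 \left(-141\right) = -282$)
$d P{\left(G{\left(3,Y{\left(1 \right)} \right)} \right)} = - 282 \cdot 12 \left(\left(-4\right) 1\right) = - 282 \cdot 12 \left(-4\right) = \left(-282\right) \left(-48\right) = 13536$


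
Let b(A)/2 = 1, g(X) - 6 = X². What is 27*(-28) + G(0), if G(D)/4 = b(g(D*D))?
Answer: -748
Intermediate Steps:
g(X) = 6 + X²
b(A) = 2 (b(A) = 2*1 = 2)
G(D) = 8 (G(D) = 4*2 = 8)
27*(-28) + G(0) = 27*(-28) + 8 = -756 + 8 = -748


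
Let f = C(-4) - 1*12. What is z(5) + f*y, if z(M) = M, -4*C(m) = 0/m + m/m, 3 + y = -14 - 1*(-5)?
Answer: 152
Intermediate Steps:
y = -12 (y = -3 + (-14 - 1*(-5)) = -3 + (-14 + 5) = -3 - 9 = -12)
C(m) = -¼ (C(m) = -(0/m + m/m)/4 = -(0 + 1)/4 = -¼*1 = -¼)
f = -49/4 (f = -¼ - 1*12 = -¼ - 12 = -49/4 ≈ -12.250)
z(5) + f*y = 5 - 49/4*(-12) = 5 + 147 = 152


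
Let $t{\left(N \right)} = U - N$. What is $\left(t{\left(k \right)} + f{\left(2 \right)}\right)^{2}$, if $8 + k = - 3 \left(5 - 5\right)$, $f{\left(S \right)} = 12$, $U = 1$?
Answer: $441$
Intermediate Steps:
$k = -8$ ($k = -8 - 3 \left(5 - 5\right) = -8 - 0 = -8 + 0 = -8$)
$t{\left(N \right)} = 1 - N$
$\left(t{\left(k \right)} + f{\left(2 \right)}\right)^{2} = \left(\left(1 - -8\right) + 12\right)^{2} = \left(\left(1 + 8\right) + 12\right)^{2} = \left(9 + 12\right)^{2} = 21^{2} = 441$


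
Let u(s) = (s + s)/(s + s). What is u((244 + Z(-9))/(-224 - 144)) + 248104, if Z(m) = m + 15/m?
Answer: 248105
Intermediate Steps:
u(s) = 1 (u(s) = (2*s)/((2*s)) = (2*s)*(1/(2*s)) = 1)
u((244 + Z(-9))/(-224 - 144)) + 248104 = 1 + 248104 = 248105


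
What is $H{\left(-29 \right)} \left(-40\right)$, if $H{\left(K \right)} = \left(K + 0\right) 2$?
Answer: $2320$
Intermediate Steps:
$H{\left(K \right)} = 2 K$ ($H{\left(K \right)} = K 2 = 2 K$)
$H{\left(-29 \right)} \left(-40\right) = 2 \left(-29\right) \left(-40\right) = \left(-58\right) \left(-40\right) = 2320$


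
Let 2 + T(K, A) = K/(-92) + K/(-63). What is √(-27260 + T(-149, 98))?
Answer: I*√25435980577/966 ≈ 165.1*I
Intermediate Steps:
T(K, A) = -2 - 155*K/5796 (T(K, A) = -2 + (K/(-92) + K/(-63)) = -2 + (K*(-1/92) + K*(-1/63)) = -2 + (-K/92 - K/63) = -2 - 155*K/5796)
√(-27260 + T(-149, 98)) = √(-27260 + (-2 - 155/5796*(-149))) = √(-27260 + (-2 + 23095/5796)) = √(-27260 + 11503/5796) = √(-157987457/5796) = I*√25435980577/966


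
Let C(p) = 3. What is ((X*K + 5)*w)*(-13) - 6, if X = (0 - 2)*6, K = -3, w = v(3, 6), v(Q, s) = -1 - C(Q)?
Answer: 2126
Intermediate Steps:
v(Q, s) = -4 (v(Q, s) = -1 - 1*3 = -1 - 3 = -4)
w = -4
X = -12 (X = -2*6 = -12)
((X*K + 5)*w)*(-13) - 6 = ((-12*(-3) + 5)*(-4))*(-13) - 6 = ((36 + 5)*(-4))*(-13) - 6 = (41*(-4))*(-13) - 6 = -164*(-13) - 6 = 2132 - 6 = 2126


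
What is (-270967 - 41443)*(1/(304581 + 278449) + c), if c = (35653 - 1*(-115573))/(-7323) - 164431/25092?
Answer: 2167817923769464157/255073842594 ≈ 8.4988e+6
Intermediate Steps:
c = -1666230335/61249572 (c = (35653 + 115573)*(-1/7323) - 164431*1/25092 = 151226*(-1/7323) - 164431/25092 = -151226/7323 - 164431/25092 = -1666230335/61249572 ≈ -27.204)
(-270967 - 41443)*(1/(304581 + 278449) + c) = (-270967 - 41443)*(1/(304581 + 278449) - 1666230335/61249572) = -312410*(1/583030 - 1666230335/61249572) = -312410*(-485731105482739/17855168981580) = 2167817923769464157/255073842594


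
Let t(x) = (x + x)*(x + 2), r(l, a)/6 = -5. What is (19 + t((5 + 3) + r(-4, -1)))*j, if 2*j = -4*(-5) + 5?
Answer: 22475/2 ≈ 11238.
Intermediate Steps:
r(l, a) = -30 (r(l, a) = 6*(-5) = -30)
j = 25/2 (j = (-4*(-5) + 5)/2 = (20 + 5)/2 = (1/2)*25 = 25/2 ≈ 12.500)
t(x) = 2*x*(2 + x) (t(x) = (2*x)*(2 + x) = 2*x*(2 + x))
(19 + t((5 + 3) + r(-4, -1)))*j = (19 + 2*((5 + 3) - 30)*(2 + ((5 + 3) - 30)))*(25/2) = (19 + 2*(8 - 30)*(2 + (8 - 30)))*(25/2) = (19 + 2*(-22)*(2 - 22))*(25/2) = (19 + 2*(-22)*(-20))*(25/2) = (19 + 880)*(25/2) = 899*(25/2) = 22475/2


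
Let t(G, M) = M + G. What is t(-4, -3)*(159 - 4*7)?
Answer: -917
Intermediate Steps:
t(G, M) = G + M
t(-4, -3)*(159 - 4*7) = (-4 - 3)*(159 - 4*7) = -7*(159 - 1*28) = -7*(159 - 28) = -7*131 = -917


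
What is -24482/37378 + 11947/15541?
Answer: 33040102/290445749 ≈ 0.11376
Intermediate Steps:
-24482/37378 + 11947/15541 = -24482*1/37378 + 11947*(1/15541) = -12241/18689 + 11947/15541 = 33040102/290445749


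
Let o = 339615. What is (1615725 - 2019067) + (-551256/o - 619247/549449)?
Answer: -25088194332267673/62200374045 ≈ -4.0335e+5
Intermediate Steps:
(1615725 - 2019067) + (-551256/o - 619247/549449) = (1615725 - 2019067) + (-551256/339615 - 619247/549449) = -403342 + (-551256*1/339615 - 619247*1/549449) = -403342 + (-183752/113205 - 619247/549449) = -403342 - 171064209283/62200374045 = -25088194332267673/62200374045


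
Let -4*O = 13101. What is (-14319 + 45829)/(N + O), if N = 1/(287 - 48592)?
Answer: -6088362200/632843809 ≈ -9.6206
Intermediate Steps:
N = -1/48305 (N = 1/(-48305) = -1/48305 ≈ -2.0702e-5)
O = -13101/4 (O = -¼*13101 = -13101/4 ≈ -3275.3)
(-14319 + 45829)/(N + O) = (-14319 + 45829)/(-1/48305 - 13101/4) = 31510/(-632843809/193220) = 31510*(-193220/632843809) = -6088362200/632843809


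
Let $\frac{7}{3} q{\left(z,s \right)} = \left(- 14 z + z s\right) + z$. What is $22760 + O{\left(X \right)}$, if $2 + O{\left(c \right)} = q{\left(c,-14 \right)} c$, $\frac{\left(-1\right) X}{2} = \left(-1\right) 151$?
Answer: $- \frac{7228218}{7} \approx -1.0326 \cdot 10^{6}$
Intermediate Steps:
$X = 302$ ($X = - 2 \left(\left(-1\right) 151\right) = \left(-2\right) \left(-151\right) = 302$)
$q{\left(z,s \right)} = - \frac{39 z}{7} + \frac{3 s z}{7}$ ($q{\left(z,s \right)} = \frac{3 \left(\left(- 14 z + z s\right) + z\right)}{7} = \frac{3 \left(\left(- 14 z + s z\right) + z\right)}{7} = \frac{3 \left(- 13 z + s z\right)}{7} = - \frac{39 z}{7} + \frac{3 s z}{7}$)
$O{\left(c \right)} = -2 - \frac{81 c^{2}}{7}$ ($O{\left(c \right)} = -2 + \frac{3 c \left(-13 - 14\right)}{7} c = -2 + \frac{3}{7} c \left(-27\right) c = -2 + - \frac{81 c}{7} c = -2 - \frac{81 c^{2}}{7}$)
$22760 + O{\left(X \right)} = 22760 - \left(2 + \frac{81 \cdot 302^{2}}{7}\right) = 22760 - \frac{7387538}{7} = - \frac{7228218}{7}$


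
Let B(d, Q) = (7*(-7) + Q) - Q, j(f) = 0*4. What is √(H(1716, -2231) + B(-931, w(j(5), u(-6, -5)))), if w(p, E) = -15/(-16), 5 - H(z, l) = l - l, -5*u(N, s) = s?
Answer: 2*I*√11 ≈ 6.6332*I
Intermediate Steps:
u(N, s) = -s/5
H(z, l) = 5 (H(z, l) = 5 - (l - l) = 5 - 1*0 = 5 + 0 = 5)
j(f) = 0
w(p, E) = 15/16 (w(p, E) = -15*(-1/16) = 15/16)
B(d, Q) = -49 (B(d, Q) = (-49 + Q) - Q = -49)
√(H(1716, -2231) + B(-931, w(j(5), u(-6, -5)))) = √(5 - 49) = √(-44) = 2*I*√11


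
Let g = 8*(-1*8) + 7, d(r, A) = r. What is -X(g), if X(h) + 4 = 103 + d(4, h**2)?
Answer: -103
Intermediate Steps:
g = -57 (g = 8*(-8) + 7 = -64 + 7 = -57)
X(h) = 103 (X(h) = -4 + (103 + 4) = -4 + 107 = 103)
-X(g) = -1*103 = -103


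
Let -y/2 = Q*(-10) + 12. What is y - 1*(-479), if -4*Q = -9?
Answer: 500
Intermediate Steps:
Q = 9/4 (Q = -¼*(-9) = 9/4 ≈ 2.2500)
y = 21 (y = -2*((9/4)*(-10) + 12) = -2*(-45/2 + 12) = -2*(-21/2) = 21)
y - 1*(-479) = 21 - 1*(-479) = 21 + 479 = 500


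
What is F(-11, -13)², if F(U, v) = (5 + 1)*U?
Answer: 4356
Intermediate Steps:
F(U, v) = 6*U
F(-11, -13)² = (6*(-11))² = (-66)² = 4356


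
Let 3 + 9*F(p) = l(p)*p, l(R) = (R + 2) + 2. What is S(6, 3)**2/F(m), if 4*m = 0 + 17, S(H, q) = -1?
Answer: 16/57 ≈ 0.28070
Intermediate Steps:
l(R) = 4 + R (l(R) = (2 + R) + 2 = 4 + R)
m = 17/4 (m = (0 + 17)/4 = (1/4)*17 = 17/4 ≈ 4.2500)
F(p) = -1/3 + p*(4 + p)/9 (F(p) = -1/3 + ((4 + p)*p)/9 = -1/3 + (p*(4 + p))/9 = -1/3 + p*(4 + p)/9)
S(6, 3)**2/F(m) = (-1)**2/(-1/3 + (1/9)*(17/4)*(4 + 17/4)) = 1/(-1/3 + (1/9)*(17/4)*(33/4)) = 1/(-1/3 + 187/48) = 1/(57/16) = 1*(16/57) = 16/57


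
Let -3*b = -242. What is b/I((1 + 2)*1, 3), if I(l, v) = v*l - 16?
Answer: -242/21 ≈ -11.524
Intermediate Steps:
I(l, v) = -16 + l*v (I(l, v) = l*v - 16 = -16 + l*v)
b = 242/3 (b = -1/3*(-242) = 242/3 ≈ 80.667)
b/I((1 + 2)*1, 3) = 242/(3*(-16 + ((1 + 2)*1)*3)) = 242/(3*(-16 + (3*1)*3)) = 242/(3*(-16 + 3*3)) = 242/(3*(-16 + 9)) = (242/3)/(-7) = (242/3)*(-1/7) = -242/21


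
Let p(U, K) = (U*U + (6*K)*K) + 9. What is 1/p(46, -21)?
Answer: 1/4771 ≈ 0.00020960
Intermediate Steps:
p(U, K) = 9 + U² + 6*K² (p(U, K) = (U² + 6*K²) + 9 = 9 + U² + 6*K²)
1/p(46, -21) = 1/(9 + 46² + 6*(-21)²) = 1/(9 + 2116 + 6*441) = 1/(9 + 2116 + 2646) = 1/4771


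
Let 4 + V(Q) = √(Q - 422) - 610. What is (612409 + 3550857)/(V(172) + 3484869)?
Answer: 2901176075366/2428006581055 - 4163266*I*√10/2428006581055 ≈ 1.1949 - 5.4223e-6*I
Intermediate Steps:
V(Q) = -614 + √(-422 + Q) (V(Q) = -4 + (√(Q - 422) - 610) = -4 + (√(-422 + Q) - 610) = -4 + (-610 + √(-422 + Q)) = -614 + √(-422 + Q))
(612409 + 3550857)/(V(172) + 3484869) = (612409 + 3550857)/((-614 + √(-422 + 172)) + 3484869) = 4163266/((-614 + √(-250)) + 3484869) = 4163266/((-614 + 5*I*√10) + 3484869) = 4163266/(3484255 + 5*I*√10)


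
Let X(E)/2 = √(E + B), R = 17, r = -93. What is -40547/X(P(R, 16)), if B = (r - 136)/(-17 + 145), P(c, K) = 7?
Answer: -162188*√1334/667 ≈ -8881.2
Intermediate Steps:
B = -229/128 (B = (-93 - 136)/(-17 + 145) = -229/128 ≈ -1.7891)
X(E) = 2*√(-229/128 + E) (X(E) = 2*√(E - 229/128) = 2*√(-229/128 + E))
-40547/X(P(R, 16)) = -40547*8/√(-458 + 256*7) = -40547*8/√(-458 + 1792) = -40547*4*√1334/667 = -162188*√1334/667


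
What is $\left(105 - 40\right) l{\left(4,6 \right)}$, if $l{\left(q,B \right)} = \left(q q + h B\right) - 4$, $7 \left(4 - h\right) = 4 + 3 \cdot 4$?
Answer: $\frac{10140}{7} \approx 1448.6$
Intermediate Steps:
$h = \frac{12}{7}$ ($h = 4 - \frac{4 + 3 \cdot 4}{7} = 4 - \frac{4 + 12}{7} = 4 - \frac{16}{7} = \frac{12}{7} \approx 1.7143$)
$l{\left(q,B \right)} = -4 + q^{2} + \frac{12 B}{7}$ ($l{\left(q,B \right)} = \left(q q + \frac{12 B}{7}\right) - 4 = \left(q^{2} + \frac{12 B}{7}\right) - 4 = -4 + q^{2} + \frac{12 B}{7}$)
$\left(105 - 40\right) l{\left(4,6 \right)} = \left(105 - 40\right) \left(-4 + 4^{2} + \frac{12}{7} \cdot 6\right) = 65 \left(-4 + 16 + \frac{72}{7}\right) = 65 \cdot \frac{156}{7} = \frac{10140}{7}$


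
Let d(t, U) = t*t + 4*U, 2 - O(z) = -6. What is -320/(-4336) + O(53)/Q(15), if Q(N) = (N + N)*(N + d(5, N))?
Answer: 7771/101625 ≈ 0.076467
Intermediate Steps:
O(z) = 8 (O(z) = 2 - 1*(-6) = 2 + 6 = 8)
d(t, U) = t² + 4*U
Q(N) = 2*N*(25 + 5*N) (Q(N) = (N + N)*(N + (5² + 4*N)) = (2*N)*(N + (25 + 4*N)) = (2*N)*(25 + 5*N) = 2*N*(25 + 5*N))
-320/(-4336) + O(53)/Q(15) = -320/(-4336) + 8/((10*15*(5 + 15))) = -320*(-1/4336) + 8/((10*15*20)) = 20/271 + 8/3000 = 20/271 + 8*(1/3000) = 20/271 + 1/375 = 7771/101625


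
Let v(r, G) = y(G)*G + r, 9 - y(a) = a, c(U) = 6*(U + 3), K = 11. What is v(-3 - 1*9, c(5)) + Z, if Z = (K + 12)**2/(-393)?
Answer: -740941/393 ≈ -1885.3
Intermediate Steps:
c(U) = 18 + 6*U (c(U) = 6*(3 + U) = 18 + 6*U)
y(a) = 9 - a
v(r, G) = r + G*(9 - G) (v(r, G) = (9 - G)*G + r = G*(9 - G) + r = r + G*(9 - G))
Z = -529/393 (Z = (11 + 12)**2/(-393) = 23**2*(-1/393) = 529*(-1/393) = -529/393 ≈ -1.3461)
v(-3 - 1*9, c(5)) + Z = ((-3 - 1*9) - (18 + 6*5)*(-9 + (18 + 6*5))) - 529/393 = ((-3 - 9) - (18 + 30)*(-9 + (18 + 30))) - 529/393 = (-12 - 1*48*(-9 + 48)) - 529/393 = (-12 - 1*48*39) - 529/393 = (-12 - 1872) - 529/393 = -1884 - 529/393 = -740941/393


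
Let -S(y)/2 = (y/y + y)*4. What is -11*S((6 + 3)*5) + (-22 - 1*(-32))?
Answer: 4058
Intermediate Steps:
S(y) = -8 - 8*y (S(y) = -2*(y/y + y)*4 = -2*(1 + y)*4 = -2*(4 + 4*y) = -8 - 8*y)
-11*S((6 + 3)*5) + (-22 - 1*(-32)) = -11*(-8 - 8*(6 + 3)*5) + (-22 - 1*(-32)) = -11*(-8 - 72*5) + (-22 + 32) = -11*(-8 - 8*45) + 10 = -11*(-8 - 360) + 10 = -11*(-368) + 10 = 4048 + 10 = 4058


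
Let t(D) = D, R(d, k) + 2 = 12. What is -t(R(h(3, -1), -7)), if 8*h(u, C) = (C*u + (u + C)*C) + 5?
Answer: -10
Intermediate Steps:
h(u, C) = 5/8 + C*u/8 + C*(C + u)/8 (h(u, C) = ((C*u + (u + C)*C) + 5)/8 = ((C*u + (C + u)*C) + 5)/8 = ((C*u + C*(C + u)) + 5)/8 = (5 + C*u + C*(C + u))/8 = 5/8 + C*u/8 + C*(C + u)/8)
R(d, k) = 10 (R(d, k) = -2 + 12 = 10)
-t(R(h(3, -1), -7)) = -1*10 = -10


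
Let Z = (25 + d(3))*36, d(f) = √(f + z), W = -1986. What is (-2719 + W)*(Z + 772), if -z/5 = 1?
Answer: -7866760 - 169380*I*√2 ≈ -7.8668e+6 - 2.3954e+5*I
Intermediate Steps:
z = -5 (z = -5*1 = -5)
d(f) = √(-5 + f) (d(f) = √(f - 5) = √(-5 + f))
Z = 900 + 36*I*√2 (Z = (25 + √(-5 + 3))*36 = (25 + √(-2))*36 = (25 + I*√2)*36 = 900 + 36*I*√2 ≈ 900.0 + 50.912*I)
(-2719 + W)*(Z + 772) = (-2719 - 1986)*((900 + 36*I*√2) + 772) = -4705*(1672 + 36*I*√2) = -7866760 - 169380*I*√2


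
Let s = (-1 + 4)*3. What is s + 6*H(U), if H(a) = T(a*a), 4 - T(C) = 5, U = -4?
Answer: 3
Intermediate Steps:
T(C) = -1 (T(C) = 4 - 1*5 = 4 - 5 = -1)
H(a) = -1
s = 9 (s = 3*3 = 9)
s + 6*H(U) = 9 + 6*(-1) = 9 - 6 = 3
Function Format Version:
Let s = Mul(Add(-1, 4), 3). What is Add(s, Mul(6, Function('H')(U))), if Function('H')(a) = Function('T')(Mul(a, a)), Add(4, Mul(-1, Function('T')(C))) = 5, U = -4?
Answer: 3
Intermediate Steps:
Function('T')(C) = -1 (Function('T')(C) = Add(4, Mul(-1, 5)) = Add(4, -5) = -1)
Function('H')(a) = -1
s = 9 (s = Mul(3, 3) = 9)
Add(s, Mul(6, Function('H')(U))) = Add(9, Mul(6, -1)) = Add(9, -6) = 3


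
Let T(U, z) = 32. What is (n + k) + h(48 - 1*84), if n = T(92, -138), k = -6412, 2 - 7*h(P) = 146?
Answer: -44804/7 ≈ -6400.6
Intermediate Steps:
h(P) = -144/7 (h(P) = 2/7 - 1/7*146 = 2/7 - 146/7 = -144/7)
n = 32
(n + k) + h(48 - 1*84) = (32 - 6412) - 144/7 = -6380 - 144/7 = -44804/7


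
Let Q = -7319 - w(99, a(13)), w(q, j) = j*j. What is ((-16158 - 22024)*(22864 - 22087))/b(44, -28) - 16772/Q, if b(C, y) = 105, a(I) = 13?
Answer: -2644617083/9360 ≈ -2.8254e+5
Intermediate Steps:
w(q, j) = j²
Q = -7488 (Q = -7319 - 1*13² = -7319 - 1*169 = -7319 - 169 = -7488)
((-16158 - 22024)*(22864 - 22087))/b(44, -28) - 16772/Q = ((-16158 - 22024)*(22864 - 22087))/105 - 16772/(-7488) = -38182*777*(1/105) - 16772*(-1/7488) = -29667414*1/105 + 4193/1872 = -1412734/5 + 4193/1872 = -2644617083/9360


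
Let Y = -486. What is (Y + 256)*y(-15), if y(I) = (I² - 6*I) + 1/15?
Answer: -217396/3 ≈ -72465.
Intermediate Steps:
y(I) = 1/15 + I² - 6*I (y(I) = (I² - 6*I) + 1/15 = 1/15 + I² - 6*I)
(Y + 256)*y(-15) = (-486 + 256)*(1/15 + (-15)² - 6*(-15)) = -230*(1/15 + 225 + 90) = -230*4726/15 = -217396/3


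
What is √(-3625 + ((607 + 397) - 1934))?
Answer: I*√4555 ≈ 67.491*I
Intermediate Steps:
√(-3625 + ((607 + 397) - 1934)) = √(-3625 + (1004 - 1934)) = √(-3625 - 930) = √(-4555) = I*√4555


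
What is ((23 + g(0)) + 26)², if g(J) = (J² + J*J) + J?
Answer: 2401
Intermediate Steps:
g(J) = J + 2*J² (g(J) = (J² + J²) + J = 2*J² + J = J + 2*J²)
((23 + g(0)) + 26)² = ((23 + 0*(1 + 2*0)) + 26)² = ((23 + 0*(1 + 0)) + 26)² = ((23 + 0*1) + 26)² = ((23 + 0) + 26)² = (23 + 26)² = 49² = 2401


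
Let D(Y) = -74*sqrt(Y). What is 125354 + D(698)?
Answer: 125354 - 74*sqrt(698) ≈ 1.2340e+5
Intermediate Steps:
125354 + D(698) = 125354 - 74*sqrt(698)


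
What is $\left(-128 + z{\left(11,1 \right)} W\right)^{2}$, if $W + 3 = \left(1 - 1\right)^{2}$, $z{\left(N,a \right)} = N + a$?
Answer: $26896$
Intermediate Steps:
$W = -3$ ($W = -3 + \left(1 - 1\right)^{2} = -3 + 0^{2} = -3 + 0 = -3$)
$\left(-128 + z{\left(11,1 \right)} W\right)^{2} = \left(-128 + \left(11 + 1\right) \left(-3\right)\right)^{2} = \left(-128 + 12 \left(-3\right)\right)^{2} = \left(-128 - 36\right)^{2} = \left(-164\right)^{2} = 26896$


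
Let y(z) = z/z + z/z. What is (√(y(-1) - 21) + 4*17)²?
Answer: (68 + I*√19)² ≈ 4605.0 + 592.81*I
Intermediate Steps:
y(z) = 2 (y(z) = 1 + 1 = 2)
(√(y(-1) - 21) + 4*17)² = (√(2 - 21) + 4*17)² = (√(-19) + 68)² = (I*√19 + 68)² = (68 + I*√19)²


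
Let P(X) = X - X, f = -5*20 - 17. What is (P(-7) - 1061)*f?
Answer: 124137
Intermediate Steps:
f = -117 (f = -100 - 17 = -117)
P(X) = 0
(P(-7) - 1061)*f = (0 - 1061)*(-117) = -1061*(-117) = 124137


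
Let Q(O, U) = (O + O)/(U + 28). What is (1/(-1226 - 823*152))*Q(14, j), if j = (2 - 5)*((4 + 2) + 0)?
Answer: -7/778620 ≈ -8.9903e-6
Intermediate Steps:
j = -18 (j = -3*(6 + 0) = -3*6 = -18)
Q(O, U) = 2*O/(28 + U) (Q(O, U) = (2*O)/(28 + U) = 2*O/(28 + U))
(1/(-1226 - 823*152))*Q(14, j) = (1/(-1226 - 823*152))*(2*14/(28 - 18)) = ((1/152)/(-2049))*(2*14/10) = (-1/2049*1/152)*(2*14*(⅒)) = -1/311448*14/5 = -7/778620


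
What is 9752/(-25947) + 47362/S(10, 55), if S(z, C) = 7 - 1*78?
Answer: -1229594206/1842237 ≈ -667.45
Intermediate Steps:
S(z, C) = -71 (S(z, C) = 7 - 78 = -71)
9752/(-25947) + 47362/S(10, 55) = 9752/(-25947) + 47362/(-71) = 9752*(-1/25947) + 47362*(-1/71) = -9752/25947 - 47362/71 = -1229594206/1842237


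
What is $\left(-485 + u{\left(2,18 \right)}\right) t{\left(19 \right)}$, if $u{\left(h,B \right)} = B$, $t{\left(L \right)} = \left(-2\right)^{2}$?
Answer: $-1868$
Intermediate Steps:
$t{\left(L \right)} = 4$
$\left(-485 + u{\left(2,18 \right)}\right) t{\left(19 \right)} = \left(-485 + 18\right) 4 = \left(-467\right) 4 = -1868$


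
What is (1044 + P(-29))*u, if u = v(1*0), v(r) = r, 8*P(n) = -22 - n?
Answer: 0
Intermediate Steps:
P(n) = -11/4 - n/8 (P(n) = (-22 - n)/8 = -11/4 - n/8)
u = 0 (u = 1*0 = 0)
(1044 + P(-29))*u = (1044 + (-11/4 - ⅛*(-29)))*0 = (1044 + (-11/4 + 29/8))*0 = (1044 + 7/8)*0 = (8359/8)*0 = 0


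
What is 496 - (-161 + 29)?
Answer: 628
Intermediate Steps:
496 - (-161 + 29) = 496 - 1*(-132) = 496 + 132 = 628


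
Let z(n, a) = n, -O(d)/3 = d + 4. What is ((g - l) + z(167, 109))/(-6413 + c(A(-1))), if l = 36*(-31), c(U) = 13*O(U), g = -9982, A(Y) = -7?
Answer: 8699/6296 ≈ 1.3817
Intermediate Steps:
O(d) = -12 - 3*d (O(d) = -3*(d + 4) = -3*(4 + d) = -12 - 3*d)
c(U) = -156 - 39*U (c(U) = 13*(-12 - 3*U) = -156 - 39*U)
l = -1116
((g - l) + z(167, 109))/(-6413 + c(A(-1))) = ((-9982 - 1*(-1116)) + 167)/(-6413 + (-156 - 39*(-7))) = ((-9982 + 1116) + 167)/(-6413 + (-156 + 273)) = (-8866 + 167)/(-6413 + 117) = -8699/(-6296) = -8699*(-1/6296) = 8699/6296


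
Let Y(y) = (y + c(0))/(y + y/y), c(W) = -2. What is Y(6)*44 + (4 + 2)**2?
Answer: 428/7 ≈ 61.143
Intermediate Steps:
Y(y) = (-2 + y)/(1 + y) (Y(y) = (y - 2)/(y + y/y) = (-2 + y)/(y + 1) = (-2 + y)/(1 + y))
Y(6)*44 + (4 + 2)**2 = ((-2 + 6)/(1 + 6))*44 + (4 + 2)**2 = (4/7)*44 + 6**2 = ((1/7)*4)*44 + 36 = (4/7)*44 + 36 = 176/7 + 36 = 428/7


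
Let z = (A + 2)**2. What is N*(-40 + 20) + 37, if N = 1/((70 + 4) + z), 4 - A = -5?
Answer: 1439/39 ≈ 36.897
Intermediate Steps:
A = 9 (A = 4 - 1*(-5) = 4 + 5 = 9)
z = 121 (z = (9 + 2)**2 = 11**2 = 121)
N = 1/195 (N = 1/((70 + 4) + 121) = 1/(74 + 121) = 1/195 ≈ 0.0051282)
N*(-40 + 20) + 37 = (-40 + 20)/195 + 37 = (1/195)*(-20) + 37 = -4/39 + 37 = 1439/39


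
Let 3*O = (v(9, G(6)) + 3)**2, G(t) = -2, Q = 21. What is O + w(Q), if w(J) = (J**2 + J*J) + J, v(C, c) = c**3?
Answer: 2734/3 ≈ 911.33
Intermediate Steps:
w(J) = J + 2*J**2 (w(J) = (J**2 + J**2) + J = 2*J**2 + J = J + 2*J**2)
O = 25/3 (O = ((-2)**3 + 3)**2/3 = (-8 + 3)**2/3 = (1/3)*(-5)**2 = (1/3)*25 = 25/3 ≈ 8.3333)
O + w(Q) = 25/3 + 21*(1 + 2*21) = 25/3 + 21*(1 + 42) = 25/3 + 21*43 = 25/3 + 903 = 2734/3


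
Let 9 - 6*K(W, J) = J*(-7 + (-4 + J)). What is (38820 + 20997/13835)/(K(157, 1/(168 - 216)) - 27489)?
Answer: -7424810915328/5257130230715 ≈ -1.4123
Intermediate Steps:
K(W, J) = 3/2 - J*(-11 + J)/6 (K(W, J) = 3/2 - J*(-7 + (-4 + J))/6 = 3/2 - J*(-11 + J)/6)
(38820 + 20997/13835)/(K(157, 1/(168 - 216)) - 27489) = (38820 + 20997/13835)/((3/2 - 1/(6*(168 - 216)**2) + 11/(6*(168 - 216))) - 27489) = (38820 + 20997*(1/13835))/((3/2 - (1/(-48))**2/6 + (11/6)/(-48)) - 27489) = (38820 + 20997/13835)/((3/2 - (-1/48)**2/6 + (11/6)*(-1/48)) - 27489) = 537095697/(13835*((3/2 - 1/6*1/2304 - 11/288) - 27489)) = 537095697/(13835*((3/2 - 1/13824 - 11/288) - 27489)) = 537095697/(13835*(20207/13824 - 27489)) = 537095697/(13835*(-379987729/13824)) = (537095697/13835)*(-13824/379987729) = -7424810915328/5257130230715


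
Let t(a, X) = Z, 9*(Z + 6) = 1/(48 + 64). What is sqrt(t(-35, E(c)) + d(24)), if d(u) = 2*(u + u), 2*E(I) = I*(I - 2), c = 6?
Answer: sqrt(635047)/84 ≈ 9.4869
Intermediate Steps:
E(I) = I*(-2 + I)/2 (E(I) = (I*(I - 2))/2 = (I*(-2 + I))/2 = I*(-2 + I)/2)
d(u) = 4*u (d(u) = 2*(2*u) = 4*u)
Z = -6047/1008 (Z = -6 + 1/(9*(48 + 64)) = -6 + (1/9)/112 = -6 + (1/9)*(1/112) = -6 + 1/1008 = -6047/1008 ≈ -5.9990)
t(a, X) = -6047/1008
sqrt(t(-35, E(c)) + d(24)) = sqrt(-6047/1008 + 4*24) = sqrt(-6047/1008 + 96) = sqrt(90721/1008) = sqrt(635047)/84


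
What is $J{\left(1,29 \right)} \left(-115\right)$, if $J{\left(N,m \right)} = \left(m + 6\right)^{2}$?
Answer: $-140875$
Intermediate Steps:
$J{\left(N,m \right)} = \left(6 + m\right)^{2}$
$J{\left(1,29 \right)} \left(-115\right) = \left(6 + 29\right)^{2} \left(-115\right) = 35^{2} \left(-115\right) = 1225 \left(-115\right) = -140875$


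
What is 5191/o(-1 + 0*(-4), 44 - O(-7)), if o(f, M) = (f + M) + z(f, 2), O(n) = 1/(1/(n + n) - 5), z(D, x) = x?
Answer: 368561/3209 ≈ 114.85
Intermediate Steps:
O(n) = 1/(-5 + 1/(2*n)) (O(n) = 1/(1/(2*n) - 5) = 1/(-5 + 1/(2*n)))
o(f, M) = 2 + M + f (o(f, M) = (f + M) + 2 = (M + f) + 2 = 2 + M + f)
5191/o(-1 + 0*(-4), 44 - O(-7)) = 5191/(2 + (44 - (-2)*(-7)/(-1 + 10*(-7))) + (-1 + 0*(-4))) = 5191/(2 + (44 - (-2)*(-7)/(-1 - 70)) + (-1 + 0)) = 5191/(2 + (44 - (-2)*(-7)/(-71)) - 1) = 5191/(2 + (44 - (-2)*(-7)*(-1)/71) - 1) = 5191/(2 + (44 - 1*(-14/71)) - 1) = 5191/(2 + (44 + 14/71) - 1) = 5191/(2 + 3138/71 - 1) = 5191/(3209/71) = 5191*(71/3209) = 368561/3209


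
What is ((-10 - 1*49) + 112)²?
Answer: 2809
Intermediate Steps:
((-10 - 1*49) + 112)² = ((-10 - 49) + 112)² = (-59 + 112)² = 53² = 2809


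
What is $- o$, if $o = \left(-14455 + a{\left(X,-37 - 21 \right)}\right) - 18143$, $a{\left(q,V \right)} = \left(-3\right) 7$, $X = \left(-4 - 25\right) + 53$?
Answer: $32619$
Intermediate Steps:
$X = 24$ ($X = \left(-4 - 25\right) + 53 = -29 + 53 = 24$)
$a{\left(q,V \right)} = -21$
$o = -32619$ ($o = \left(-14455 - 21\right) - 18143 = -14476 - 18143 = -32619$)
$- o = \left(-1\right) \left(-32619\right) = 32619$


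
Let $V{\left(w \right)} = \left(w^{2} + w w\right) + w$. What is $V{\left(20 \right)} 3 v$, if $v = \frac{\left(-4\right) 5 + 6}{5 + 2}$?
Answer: $-4920$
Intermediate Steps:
$v = -2$ ($v = \frac{-20 + 6}{7} = \left(-14\right) \frac{1}{7} = -2$)
$V{\left(w \right)} = w + 2 w^{2}$ ($V{\left(w \right)} = \left(w^{2} + w^{2}\right) + w = 2 w^{2} + w = w + 2 w^{2}$)
$V{\left(20 \right)} 3 v = 20 \left(1 + 2 \cdot 20\right) 3 \left(-2\right) = 20 \left(1 + 40\right) \left(-6\right) = 20 \cdot 41 \left(-6\right) = 820 \left(-6\right) = -4920$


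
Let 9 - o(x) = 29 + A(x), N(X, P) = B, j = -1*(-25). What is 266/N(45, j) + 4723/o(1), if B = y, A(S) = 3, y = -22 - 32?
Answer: -130580/621 ≈ -210.27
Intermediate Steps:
y = -54
B = -54
j = 25
N(X, P) = -54
o(x) = -23 (o(x) = 9 - (29 + 3) = 9 - 1*32 = 9 - 32 = -23)
266/N(45, j) + 4723/o(1) = 266/(-54) + 4723/(-23) = 266*(-1/54) + 4723*(-1/23) = -133/27 - 4723/23 = -130580/621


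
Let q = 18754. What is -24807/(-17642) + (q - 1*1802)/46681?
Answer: 1457082751/823546202 ≈ 1.7693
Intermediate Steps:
-24807/(-17642) + (q - 1*1802)/46681 = -24807/(-17642) + (18754 - 1*1802)/46681 = -24807*(-1/17642) + (18754 - 1802)*(1/46681) = 24807/17642 + 16952*(1/46681) = 24807/17642 + 16952/46681 = 1457082751/823546202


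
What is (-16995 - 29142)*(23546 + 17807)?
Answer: -1907903361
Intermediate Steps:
(-16995 - 29142)*(23546 + 17807) = -46137*41353 = -1907903361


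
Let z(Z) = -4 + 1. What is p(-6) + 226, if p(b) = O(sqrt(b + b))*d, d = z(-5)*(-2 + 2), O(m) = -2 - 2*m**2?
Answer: 226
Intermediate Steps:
z(Z) = -3
d = 0 (d = -3*(-2 + 2) = -3*0 = 0)
p(b) = 0 (p(b) = (-2 - 4*b)*0 = 0)
p(-6) + 226 = 0 + 226 = 226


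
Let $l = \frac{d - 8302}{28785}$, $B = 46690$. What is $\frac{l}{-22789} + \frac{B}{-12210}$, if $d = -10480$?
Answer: $- \frac{340306006707}{88994805185} \approx -3.8239$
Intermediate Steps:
$l = - \frac{18782}{28785}$ ($l = \frac{-10480 - 8302}{28785} = \left(-18782\right) \frac{1}{28785} = - \frac{18782}{28785} \approx -0.65249$)
$\frac{l}{-22789} + \frac{B}{-12210} = - \frac{18782}{28785 \left(-22789\right)} + \frac{46690}{-12210} = \left(- \frac{18782}{28785}\right) \left(- \frac{1}{22789}\right) + 46690 \left(- \frac{1}{12210}\right) = \frac{18782}{655981365} - \frac{4669}{1221} = - \frac{340306006707}{88994805185}$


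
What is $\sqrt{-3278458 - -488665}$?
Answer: $3 i \sqrt{309977} \approx 1670.3 i$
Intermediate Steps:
$\sqrt{-3278458 - -488665} = \sqrt{-3278458 + 488665} = \sqrt{-2789793} = 3 i \sqrt{309977}$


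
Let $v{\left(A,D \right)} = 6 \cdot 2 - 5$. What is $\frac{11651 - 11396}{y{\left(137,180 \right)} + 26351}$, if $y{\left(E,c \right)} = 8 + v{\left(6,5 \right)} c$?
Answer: $\frac{255}{27619} \approx 0.0092328$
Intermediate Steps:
$v{\left(A,D \right)} = 7$ ($v{\left(A,D \right)} = 12 - 5 = 7$)
$y{\left(E,c \right)} = 8 + 7 c$
$\frac{11651 - 11396}{y{\left(137,180 \right)} + 26351} = \frac{11651 - 11396}{\left(8 + 7 \cdot 180\right) + 26351} = \frac{255}{\left(8 + 1260\right) + 26351} = \frac{255}{1268 + 26351} = \frac{255}{27619}$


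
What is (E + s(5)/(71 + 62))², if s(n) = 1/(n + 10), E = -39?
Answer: 6053462416/3980025 ≈ 1521.0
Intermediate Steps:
s(n) = 1/(10 + n)
(E + s(5)/(71 + 62))² = (-39 + 1/((10 + 5)*(71 + 62)))² = (-39 + 1/(15*133))² = (-39 + (1/15)*(1/133))² = (-39 + 1/1995)² = (-77804/1995)² = 6053462416/3980025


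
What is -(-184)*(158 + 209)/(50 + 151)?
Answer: 67528/201 ≈ 335.96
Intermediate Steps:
-(-184)*(158 + 209)/(50 + 151) = -(-184)*367/201 = -184*(-367/201) = 67528/201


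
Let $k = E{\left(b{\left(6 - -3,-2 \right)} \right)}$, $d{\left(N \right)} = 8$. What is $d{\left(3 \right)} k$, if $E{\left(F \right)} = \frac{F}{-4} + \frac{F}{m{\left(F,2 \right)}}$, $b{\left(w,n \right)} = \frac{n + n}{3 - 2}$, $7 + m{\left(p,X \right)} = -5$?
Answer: $\frac{32}{3} \approx 10.667$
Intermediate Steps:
$m{\left(p,X \right)} = -12$ ($m{\left(p,X \right)} = -7 - 5 = -12$)
$b{\left(w,n \right)} = 2 n$ ($b{\left(w,n \right)} = \frac{2 n}{1} = 2 n 1 = 2 n$)
$E{\left(F \right)} = - \frac{F}{3}$ ($E{\left(F \right)} = \frac{F}{-4} + \frac{F}{-12} = F \left(- \frac{1}{4}\right) + F \left(- \frac{1}{12}\right) = - \frac{F}{4} - \frac{F}{12} = - \frac{F}{3}$)
$k = \frac{4}{3}$ ($k = - \frac{2 \left(-2\right)}{3} = \left(- \frac{1}{3}\right) \left(-4\right) = \frac{4}{3} \approx 1.3333$)
$d{\left(3 \right)} k = 8 \cdot \frac{4}{3} = \frac{32}{3}$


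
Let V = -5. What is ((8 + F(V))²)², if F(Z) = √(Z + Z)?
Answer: (8 + I*√10)⁴ ≈ 356.0 + 5464.4*I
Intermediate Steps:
F(Z) = √2*√Z (F(Z) = √(2*Z) = √2*√Z)
((8 + F(V))²)² = ((8 + √2*√(-5))²)² = ((8 + √2*(I*√5))²)² = ((8 + I*√10)²)² = (8 + I*√10)⁴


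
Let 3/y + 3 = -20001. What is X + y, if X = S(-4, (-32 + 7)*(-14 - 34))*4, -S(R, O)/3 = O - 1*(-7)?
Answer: -96579313/6668 ≈ -14484.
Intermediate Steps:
y = -1/6668 (y = 3/(-3 - 20001) = 3/(-20004) = 3*(-1/20004) = -1/6668 ≈ -0.00014997)
S(R, O) = -21 - 3*O (S(R, O) = -3*(O - 1*(-7)) = -3*(O + 7) = -3*(7 + O) = -21 - 3*O)
X = -14484 (X = (-21 - 3*(-32 + 7)*(-14 - 34))*4 = (-21 - (-75)*(-48))*4 = (-21 - 3*1200)*4 = (-21 - 3600)*4 = -3621*4 = -14484)
X + y = -14484 - 1/6668 = -96579313/6668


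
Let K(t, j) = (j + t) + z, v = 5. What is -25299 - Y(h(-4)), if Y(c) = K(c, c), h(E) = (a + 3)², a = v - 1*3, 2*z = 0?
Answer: -25349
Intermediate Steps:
z = 0 (z = (½)*0 = 0)
a = 2 (a = 5 - 1*3 = 5 - 3 = 2)
K(t, j) = j + t (K(t, j) = (j + t) + 0 = j + t)
h(E) = 25 (h(E) = (2 + 3)² = 5² = 25)
Y(c) = 2*c (Y(c) = c + c = 2*c)
-25299 - Y(h(-4)) = -25299 - 2*25 = -25299 - 1*50 = -25299 - 50 = -25349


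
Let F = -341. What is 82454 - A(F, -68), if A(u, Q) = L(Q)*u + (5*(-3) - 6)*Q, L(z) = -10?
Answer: 77616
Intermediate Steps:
A(u, Q) = -21*Q - 10*u (A(u, Q) = -10*u + (5*(-3) - 6)*Q = -10*u + (-15 - 6)*Q = -10*u - 21*Q = -21*Q - 10*u)
82454 - A(F, -68) = 82454 - (-21*(-68) - 10*(-341)) = 82454 - (1428 + 3410) = 82454 - 1*4838 = 82454 - 4838 = 77616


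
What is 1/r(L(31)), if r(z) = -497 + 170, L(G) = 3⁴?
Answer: -1/327 ≈ -0.0030581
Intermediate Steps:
L(G) = 81
r(z) = -327
1/r(L(31)) = 1/(-327) = -1/327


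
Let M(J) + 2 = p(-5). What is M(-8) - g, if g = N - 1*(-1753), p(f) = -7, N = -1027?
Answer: -735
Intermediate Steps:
M(J) = -9 (M(J) = -2 - 7 = -9)
g = 726 (g = -1027 - 1*(-1753) = -1027 + 1753 = 726)
M(-8) - g = -9 - 1*726 = -9 - 726 = -735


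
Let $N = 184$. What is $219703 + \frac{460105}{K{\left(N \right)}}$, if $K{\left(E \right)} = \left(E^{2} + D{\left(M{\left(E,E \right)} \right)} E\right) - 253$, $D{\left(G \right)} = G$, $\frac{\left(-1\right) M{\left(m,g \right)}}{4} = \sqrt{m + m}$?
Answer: $\frac{8882571779846}{40426847} + \frac{58893440 \sqrt{23}}{40426847} \approx 2.1973 \cdot 10^{5}$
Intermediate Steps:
$M{\left(m,g \right)} = - 4 \sqrt{2} \sqrt{m}$ ($M{\left(m,g \right)} = - 4 \sqrt{m + m} = - 4 \sqrt{2 m} = - 4 \sqrt{2} \sqrt{m}$)
$K{\left(E \right)} = -253 + E^{2} - 4 \sqrt{2} E^{\frac{3}{2}}$ ($K{\left(E \right)} = \left(E^{2} + - 4 \sqrt{2} \sqrt{E} E\right) - 253 = \left(E^{2} - 4 \sqrt{2} E^{\frac{3}{2}}\right) - 253 = -253 + E^{2} - 4 \sqrt{2} E^{\frac{3}{2}}$)
$219703 + \frac{460105}{K{\left(N \right)}} = 219703 + \frac{460105}{-253 + 184^{2} - 4 \sqrt{2} \cdot 184^{\frac{3}{2}}} = 219703 + \frac{460105}{-253 + 33856 - 4 \sqrt{2} \cdot 368 \sqrt{46}} = 219703 + \frac{460105}{-253 + 33856 - 2944 \sqrt{23}} = 219703 + \frac{460105}{33603 - 2944 \sqrt{23}}$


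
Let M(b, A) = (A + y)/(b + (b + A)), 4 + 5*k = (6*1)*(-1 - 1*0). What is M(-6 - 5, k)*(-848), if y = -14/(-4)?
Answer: 53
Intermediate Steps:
y = 7/2 (y = -14*(-¼) = 7/2 ≈ 3.5000)
k = -2 (k = -⅘ + ((6*1)*(-1 - 1*0))/5 = -⅘ + (6*(-1 + 0))/5 = -⅘ + (6*(-1))/5 = -⅘ + (⅕)*(-6) = -⅘ - 6/5 = -2)
M(b, A) = (7/2 + A)/(A + 2*b) (M(b, A) = (A + 7/2)/(b + (b + A)) = (7/2 + A)/(b + (A + b)) = (7/2 + A)/(A + 2*b))
M(-6 - 5, k)*(-848) = ((7/2 - 2)/(-2 + 2*(-6 - 5)))*(-848) = ((3/2)/(-2 + 2*(-11)))*(-848) = ((3/2)/(-2 - 22))*(-848) = ((3/2)/(-24))*(-848) = -1/24*3/2*(-848) = -1/16*(-848) = 53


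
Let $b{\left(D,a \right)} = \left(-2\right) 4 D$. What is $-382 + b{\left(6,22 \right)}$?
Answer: $-430$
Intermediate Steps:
$b{\left(D,a \right)} = - 8 D$
$-382 + b{\left(6,22 \right)} = -382 - 48 = -430$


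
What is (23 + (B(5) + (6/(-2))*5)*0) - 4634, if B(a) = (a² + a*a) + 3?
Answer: -4611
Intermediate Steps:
B(a) = 3 + 2*a² (B(a) = (a² + a²) + 3 = 2*a² + 3 = 3 + 2*a²)
(23 + (B(5) + (6/(-2))*5)*0) - 4634 = (23 + ((3 + 2*5²) + (6/(-2))*5)*0) - 4634 = (23 + ((3 + 2*25) + (6*(-½))*5)*0) - 4634 = (23 + ((3 + 50) - 3*5)*0) - 4634 = (23 + (53 - 15)*0) - 4634 = (23 + 38*0) - 4634 = (23 + 0) - 4634 = 23 - 4634 = -4611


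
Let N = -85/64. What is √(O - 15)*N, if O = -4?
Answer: -85*I*√19/64 ≈ -5.7892*I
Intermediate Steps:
N = -85/64 (N = -85*1/64 = -85/64 ≈ -1.3281)
√(O - 15)*N = √(-4 - 15)*(-85/64) = √(-19)*(-85/64) = (I*√19)*(-85/64) = -85*I*√19/64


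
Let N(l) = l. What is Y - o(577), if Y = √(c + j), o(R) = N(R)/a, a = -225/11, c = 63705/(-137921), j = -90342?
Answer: 6347/225 + I*√1718512581113727/137921 ≈ 28.209 + 300.57*I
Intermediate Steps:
c = -63705/137921 (c = 63705*(-1/137921) = -63705/137921 ≈ -0.46189)
a = -225/11 (a = -225*1/11 = -225/11 ≈ -20.455)
o(R) = -11*R/225 (o(R) = R/(-225/11) = R*(-11/225) = -11*R/225)
Y = I*√1718512581113727/137921 (Y = √(-63705/137921 - 90342) = √(-12460122687/137921) = I*√1718512581113727/137921 ≈ 300.57*I)
Y - o(577) = I*√1718512581113727/137921 - (-11)*577/225 = I*√1718512581113727/137921 - 1*(-6347/225) = I*√1718512581113727/137921 + 6347/225 = 6347/225 + I*√1718512581113727/137921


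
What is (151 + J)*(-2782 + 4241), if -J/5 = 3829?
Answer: -27712246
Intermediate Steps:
J = -19145 (J = -5*3829 = -19145)
(151 + J)*(-2782 + 4241) = (151 - 19145)*(-2782 + 4241) = -18994*1459 = -27712246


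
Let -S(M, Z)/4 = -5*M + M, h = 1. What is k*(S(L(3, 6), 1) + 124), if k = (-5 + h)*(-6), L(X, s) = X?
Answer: 4128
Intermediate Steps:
S(M, Z) = 16*M (S(M, Z) = -4*(-5*M + M) = -(-16)*M = 16*M)
k = 24 (k = (-5 + 1)*(-6) = -4*(-6) = 24)
k*(S(L(3, 6), 1) + 124) = 24*(16*3 + 124) = 24*(48 + 124) = 24*172 = 4128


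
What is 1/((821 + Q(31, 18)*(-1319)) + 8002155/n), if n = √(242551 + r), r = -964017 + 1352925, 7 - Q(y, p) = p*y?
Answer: 30629550254/22281485503664925 - 533477*√631459/22281485503664925 ≈ 1.3556e-6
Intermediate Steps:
Q(y, p) = 7 - p*y
r = 388908
n = √631459 (n = √(242551 + 388908) = √631459 ≈ 794.64)
1/((821 + Q(31, 18)*(-1319)) + 8002155/n) = 1/((821 + (7 - 1*18*31)*(-1319)) + 8002155/(√631459)) = 1/((821 + (7 - 558)*(-1319)) + 8002155*(√631459/631459)) = 1/((821 - 551*(-1319)) + 8002155*√631459/631459) = 1/((821 + 726769) + 8002155*√631459/631459) = 1/(727590 + 8002155*√631459/631459)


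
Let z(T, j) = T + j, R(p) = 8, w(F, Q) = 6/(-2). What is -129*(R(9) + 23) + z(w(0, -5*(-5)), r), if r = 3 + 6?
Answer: -3993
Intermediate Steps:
w(F, Q) = -3 (w(F, Q) = 6*(-1/2) = -3)
r = 9
-129*(R(9) + 23) + z(w(0, -5*(-5)), r) = -129*(8 + 23) + (-3 + 9) = -129*31 + 6 = -3999 + 6 = -3993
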